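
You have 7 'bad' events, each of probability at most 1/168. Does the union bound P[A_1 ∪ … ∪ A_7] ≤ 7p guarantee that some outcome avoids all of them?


Union bound: P[∪_{i=1}^{7} A_i] ≤ Σ_i P[A_i] ≤ 7·p = 7·(1/168) = 1/24.
Numerically: 1/24 ≈ 0.0416667.
Is 1/24 < 1? YES.
Since P[∪ A_i] ≤ 1/24 < 1, the complement has P[∩ A_i^c] ≥ 1 − 1/24 = 23/24 > 0, so some outcome avoids every A_i.

7·p = 1/24 ≈ 0.0416667; existence CERTIFIED by the union bound.


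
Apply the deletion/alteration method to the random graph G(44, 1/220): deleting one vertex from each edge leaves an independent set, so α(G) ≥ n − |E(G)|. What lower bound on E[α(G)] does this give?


E[|E(G)|] = C(44, 2)·p = 946 · (1/220) = 43/10.
E[α(G)] ≥ n − E[|E(G)|] = 44 − 43/10 = 397/10.
Numerically: ≈ 39.7000.
(This is only a lower bound; the true E[α(G)] may be larger.)

E[α(G)] ≥ 397/10 ≈ 39.7000.


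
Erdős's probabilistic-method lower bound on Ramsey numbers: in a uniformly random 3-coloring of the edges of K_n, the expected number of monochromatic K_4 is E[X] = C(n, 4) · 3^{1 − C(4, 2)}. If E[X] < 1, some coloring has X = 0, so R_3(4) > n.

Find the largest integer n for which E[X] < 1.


We need C(n, 4) · 3^{1 − 6} < 1, i.e. C(n, 4) < 3^{6 − 1} = 243.
Check values of n near the boundary:
  n = 6: C(6, 4) = 15; 15 < 243? YES
  n = 7: C(7, 4) = 35; 35 < 243? YES
  n = 8: C(8, 4) = 70; 70 < 243? YES
  n = 9: C(9, 4) = 126; 126 < 243? YES
  n = 10: C(10, 4) = 210; 210 < 243? YES
  n = 11: C(11, 4) = 330; 330 < 243? NO
  n = 12: C(12, 4) = 495; 495 < 243? NO
  n = 13: C(13, 4) = 715; 715 < 243? NO
The largest n with C(n, 4) < 243 is n = 10 (where E[X] = 70/81 ≈ 0.864198). Hence R_3(4) > 10, i.e. R_3(4) ≥ 11.

Largest n = 10; hence R_3(4) > 10.


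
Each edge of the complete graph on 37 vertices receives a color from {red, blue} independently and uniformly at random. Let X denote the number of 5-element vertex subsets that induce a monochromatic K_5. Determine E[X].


Let X = Σ_S X_S over the C(37, 5) = 435897 subsets S of size 5, where X_S = 1 if the K_5 on S is monochromatic.
For a fixed S, the K_5 on S has C(5, 2) = 10 edges. P[all 10 edges red] = (1/2)^10, and likewise for blue, so P[monochromatic] = 2·(1/2)^10 = 2^{1 − 10} = 1/512.
By linearity: E[X] = C(37, 5) · 2^{1 − 10} = 435897 · 1/512 = 435897/512.
Numerically: E[X] ≈ 851.36133.

E[X] = C(37,5)·2^(1−C(5,2)) = 435897/512 ≈ 851.36133.


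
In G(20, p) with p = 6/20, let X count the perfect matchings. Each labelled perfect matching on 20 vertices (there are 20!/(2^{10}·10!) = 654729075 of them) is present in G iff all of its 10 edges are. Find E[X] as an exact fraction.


K_20 has 20!/(2^{10}·10!) = 654729075 labelled perfect matchings.
For each such perfect matching H, let X_H = 1 if all 10 edges of H are present in G. Then P[X_H = 1] = p^{10} = (3/10)^{10} = 59049/10000000000.
By linearity: E[X] = Σ_H E[X_H] = 654729075 · p^{10} = 654729075 · 59049/10000000000 = 1546443885987/400000000.
Numerically: E[X] ≈ 3866.1.

E[X] = 654729075 · (3/10)^{10} = 1546443885987/400000000 ≈ 3866.1.


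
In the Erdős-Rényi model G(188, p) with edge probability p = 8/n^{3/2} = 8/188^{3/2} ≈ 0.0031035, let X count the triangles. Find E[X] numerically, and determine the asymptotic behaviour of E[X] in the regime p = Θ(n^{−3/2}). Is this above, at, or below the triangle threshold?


Number of potential triangles: C(188, 3) = 1089836.
Each occurs with probability p³ ≈ (0.0031035)³ ≈ 2.9892321e-08.
By linearity: E[X] = C(188, 3)·p³ ≈ 1089836 · 2.9892321e-08 ≈ 0.03258.
Since α = 3/2 > 1, p = c/n^{3/2} = o(1/n) is below the triangle threshold p ~ 1/n. Asymptotically E[X] ~ (c³/6)·n^{3(1−α)} = (8³/6)·n^{-1.5} → 0, so by Markov's inequality G has no triangles w.h.p.

E[X] ≈ 0.03258; in regime p = Θ(1/n^{3/2}) E[X] tends to 0 (below the triangle threshold p ~ 1/n).


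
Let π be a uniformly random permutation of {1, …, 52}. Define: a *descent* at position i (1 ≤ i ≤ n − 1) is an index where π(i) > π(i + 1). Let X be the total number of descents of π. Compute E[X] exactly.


Write X = Σ X_I over i = 1, …, 51, with X_I the indicator of one descent.
There are 51 indicators.
For each fixed i, the pair (π(i), π(i+1)) is a uniformly random ordered pair of distinct values from {1, …, 52}; by symmetry P[π(i) > π(i+1)] = 1/2.
By linearity: E[X] = 51 · (1/2) = (52 − 1) · (1/2) = 51/2 ≈ 25.5000.

E[X] = 51/2 = 25.5000.


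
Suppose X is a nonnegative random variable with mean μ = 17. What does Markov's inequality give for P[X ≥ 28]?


μ = E[X] = 17, a = 28.
Markov: P[X ≥ 28] ≤ μ/a = (17)/28 = 17/28.
Numerically: ≈ 0.6071.
(Since a = 28 > μ = 17.0000, the bound 17/28 is < 1 and informative.)

P[X ≥ 28] ≤ 17/28 ≈ 0.6071.


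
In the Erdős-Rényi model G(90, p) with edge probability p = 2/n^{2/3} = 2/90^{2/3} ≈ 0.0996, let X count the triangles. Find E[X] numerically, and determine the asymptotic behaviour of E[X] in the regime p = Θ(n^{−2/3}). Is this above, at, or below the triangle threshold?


Number of potential triangles: C(90, 3) = 117480.
Each occurs with probability p³ ≈ (0.0996)³ ≈ 9.87654e-04.
By linearity: E[X] = C(90, 3)·p³ ≈ 117480 · 9.87654e-04 ≈ 116.030.
Since α = 2/3 < 1, p = c/n^{2/3} ≫ 1/n is above the triangle threshold p ~ 1/n. Asymptotically E[X] ~ (c³/6)·n^{3(1−α)} = (2³/6)·n^{1} → ∞; triangles are abundant w.h.p.

E[X] ≈ 116.030; in regime p = Θ(1/n^{2/3}) E[X] diverges (above the triangle threshold p ~ 1/n).


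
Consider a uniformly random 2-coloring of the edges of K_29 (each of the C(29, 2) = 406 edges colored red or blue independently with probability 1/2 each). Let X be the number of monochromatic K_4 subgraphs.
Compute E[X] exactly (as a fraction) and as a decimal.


Let X = Σ_S X_S over the C(29, 4) = 23751 subsets S of size 4, where X_S = 1 if the K_4 on S is monochromatic.
For a fixed S, the K_4 on S has C(4, 2) = 6 edges. P[all 6 edges red] = (1/2)^6, and likewise for blue, so P[monochromatic] = 2·(1/2)^6 = 2^{1 − 6} = 1/32.
By linearity of expectation: E[X] = C(29, 4) · 2^{1 − 6} = 23751 · 1/32 = 23751/32.
Numerically: E[X] ≈ 742.2188.

E[X] = C(29,4)·2^(1−C(4,2)) = 23751/32 ≈ 742.2188.


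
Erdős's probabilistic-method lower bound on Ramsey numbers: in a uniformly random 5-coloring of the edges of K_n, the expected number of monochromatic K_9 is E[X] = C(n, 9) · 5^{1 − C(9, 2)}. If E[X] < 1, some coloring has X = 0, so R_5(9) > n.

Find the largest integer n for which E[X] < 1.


We need C(n, 9) · 5^{1 − 36} < 1, i.e. C(n, 9) < 5^{36 − 1} = 2910383045673370361328125.
Check values of n near the boundary:
  n = 2168: C(2168, 9) = 2867804175977929537095120; 2867804175977929537095120 < 2910383045673370361328125? YES
  n = 2169: C(2169, 9) = 2879753360044504243499683; 2879753360044504243499683 < 2910383045673370361328125? YES
  n = 2170: C(2170, 9) = 2891746779868845075610510; 2891746779868845075610510 < 2910383045673370361328125? YES
  n = 2171: C(2171, 9) = 2903784578674959601827205; 2903784578674959601827205 < 2910383045673370361328125? YES
  n = 2172: C(2172, 9) = 2915866900084148060642020; 2915866900084148060642020 < 2910383045673370361328125? NO
  n = 2173: C(2173, 9) = 2927993888115921319674265; 2927993888115921319674265 < 2910383045673370361328125? NO
The largest n with C(n, 9) < 2910383045673370361328125 is n = 2171 (where E[X] = 580756915734991920365441/582076609134674072265625 ≈ 0.9977). Hence R_5(9) > 2171, i.e. R_5(9) ≥ 2172.

Largest n = 2171; hence R_5(9) > 2171.


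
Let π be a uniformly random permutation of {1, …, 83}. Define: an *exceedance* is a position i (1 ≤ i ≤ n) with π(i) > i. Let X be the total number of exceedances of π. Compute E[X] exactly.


Write X = Σ_{i=1}^{83} X_i, where X_i = 1_{π(i) > i}.
For each fixed i, π(i) is uniform over {1, …, 83} (marginal of a uniform permutation), so P[π(i) > i] = (n − i)/n. Summing: Σ_{i=1}^{83} (n − i)/n = (0 + 1 + … + 82)/83 = 83(83 − 1)/(2·83) = (83 − 1)/2.
Hence E[X] = Σ_{i=1}^{83} (83 − i)/83 = 41 ≈ 41.00000.

E[X] = 41 = 41.00000.


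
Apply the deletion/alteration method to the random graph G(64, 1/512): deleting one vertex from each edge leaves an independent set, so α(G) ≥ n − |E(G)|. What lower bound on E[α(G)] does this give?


E[|E(G)|] = C(64, 2)·p = 2016 · (1/512) = 63/16.
E[α(G)] ≥ n − E[|E(G)|] = 64 − 63/16 = 961/16.
Numerically: ≈ 60.062.
(This is only a lower bound; the true E[α(G)] may be larger.)

E[α(G)] ≥ 961/16 ≈ 60.062.


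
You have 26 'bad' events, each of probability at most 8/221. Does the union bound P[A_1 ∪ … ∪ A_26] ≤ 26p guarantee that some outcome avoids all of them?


Union bound: P[∪_{i=1}^{26} A_i] ≤ Σ_i P[A_i] ≤ 26·p = 26·(8/221) = 16/17.
Numerically: 16/17 ≈ 0.941.
Is 16/17 < 1? YES.
Since P[∪ A_i] ≤ 16/17 < 1, the complement has P[∩ A_i^c] ≥ 1 − 16/17 = 1/17 > 0, so some outcome avoids every A_i.

26·p = 16/17 ≈ 0.941; existence CERTIFIED by the union bound.


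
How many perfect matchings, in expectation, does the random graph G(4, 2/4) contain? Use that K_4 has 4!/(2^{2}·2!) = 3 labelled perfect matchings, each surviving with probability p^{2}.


K_4 has 4!/(2^{2}·2!) = 3 labelled perfect matchings.
For each such perfect matching H, let X_H = 1 if all 2 edges of H are present in G. Then P[X_H = 1] = p^{2} = (1/2)^{2} = 1/4.
Summing the indicators: E[X] = Σ_H E[X_H] = 3 · p^{2} = 3 · 1/4 = 3/4.
Numerically: E[X] ≈ 0.75.

E[X] = 3 · (1/2)^{2} = 3/4 ≈ 0.75.


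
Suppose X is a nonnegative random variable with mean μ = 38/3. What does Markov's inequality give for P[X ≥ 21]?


μ = E[X] = 38/3, a = 21.
Markov: P[X ≥ 21] ≤ μ/a = (38/3)/21 = 38/63.
Numerically: ≈ 0.6032.
(Since a = 21 > μ = 12.6667, the bound 38/63 is < 1 and informative.)

P[X ≥ 21] ≤ 38/63 ≈ 0.6032.


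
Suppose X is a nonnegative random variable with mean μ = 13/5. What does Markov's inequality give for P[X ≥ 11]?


μ = E[X] = 13/5, a = 11.
Markov: P[X ≥ 11] ≤ μ/a = (13/5)/11 = 13/55.
Numerically: ≈ 0.236364.
(Since a = 11 > μ = 2.600000, the bound 13/55 is < 1 and informative.)

P[X ≥ 11] ≤ 13/55 ≈ 0.236364.


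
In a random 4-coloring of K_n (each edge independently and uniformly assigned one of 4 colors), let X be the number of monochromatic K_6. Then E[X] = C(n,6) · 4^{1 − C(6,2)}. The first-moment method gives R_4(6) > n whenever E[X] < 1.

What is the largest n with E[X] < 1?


We need C(n, 6) · 4^{1 − 15} < 1, i.e. C(n, 6) < 4^{15 − 1} = 268435456.
Check values of n near the boundary:
  n = 72: C(72, 6) = 156238908; 156238908 < 268435456? YES
  n = 73: C(73, 6) = 170230452; 170230452 < 268435456? YES
  n = 74: C(74, 6) = 185250786; 185250786 < 268435456? YES
  n = 75: C(75, 6) = 201359550; 201359550 < 268435456? YES
  n = 76: C(76, 6) = 218618940; 218618940 < 268435456? YES
  n = 77: C(77, 6) = 237093780; 237093780 < 268435456? YES
  n = 78: C(78, 6) = 256851595; 256851595 < 268435456? YES
  n = 79: C(79, 6) = 277962685; 277962685 < 268435456? NO
  n = 80: C(80, 6) = 300500200; 300500200 < 268435456? NO
  n = 81: C(81, 6) = 324540216; 324540216 < 268435456? NO
The largest n with C(n, 6) < 268435456 is n = 78 (where E[X] = 256851595/268435456 ≈ 0.95685). Hence R_4(6) > 78, i.e. R_4(6) ≥ 79.

Largest n = 78; hence R_4(6) > 78.


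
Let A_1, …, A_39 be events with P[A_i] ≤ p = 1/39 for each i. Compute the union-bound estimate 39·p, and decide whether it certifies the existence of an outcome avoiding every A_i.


Union bound: P[∪_{i=1}^{39} A_i] ≤ Σ_i P[A_i] ≤ 39·p = 39·(1/39) = 1.
Numerically: 1 ≈ 1.000.
Is 1 < 1? NO.
Since the bound 1 is ≥ 1, the union bound is uninformative here; it does NOT by itself certify existence.

39·p = 1 ≈ 1.000; existence NOT certified by the union bound.


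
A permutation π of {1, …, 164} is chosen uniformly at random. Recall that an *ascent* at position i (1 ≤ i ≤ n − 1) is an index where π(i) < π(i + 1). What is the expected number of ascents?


Write X = Σ X_I over i = 1, …, 163, with X_I the indicator of one ascent.
There are 163 indicators.
For each fixed i, the pair (π(i), π(i+1)) is a uniformly random ordered pair of distinct values from {1, …, 164}; by symmetry P[π(i) < π(i+1)] = 1/2.
By linearity: E[X] = 163 · (1/2) = (164 − 1) · (1/2) = 163/2 ≈ 81.50000.

E[X] = 163/2 = 81.50000.


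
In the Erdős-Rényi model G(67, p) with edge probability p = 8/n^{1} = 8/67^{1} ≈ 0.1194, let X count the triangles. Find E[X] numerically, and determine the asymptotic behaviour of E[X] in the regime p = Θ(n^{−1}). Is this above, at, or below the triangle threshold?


Number of potential triangles: C(67, 3) = 47905.
Each occurs with probability p³ ≈ (0.1194)³ ≈ 1.702337e-03.
By linearity: E[X] = C(67, 3)·p³ ≈ 47905 · 1.702337e-03 ≈ 81.5505.
Here α = 1, so p = 8/n is exactly at the triangle threshold p ~ 1/n. Asymptotically E[X] → c³/6 = 8³/6 = 256/3 ≈ 85.3333, a bounded constant. In this regime the triangle count is asymptotically Poisson(c³/6).

E[X] ≈ 81.5505; in regime p = Θ(1/n^{1}) E[X] stays bounded (at the triangle threshold p ~ 1/n).


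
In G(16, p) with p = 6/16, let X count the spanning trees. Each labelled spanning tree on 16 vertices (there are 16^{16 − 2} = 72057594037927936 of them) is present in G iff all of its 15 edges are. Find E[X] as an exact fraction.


K_16 has 16^{16 − 2} = 72057594037927936 labelled spanning trees.
For each such spanning tree H, let X_H = 1 if all 15 edges of H are present in G. Then P[X_H = 1] = p^{15} = (3/8)^{15} = 14348907/35184372088832.
By linearity of expectation: E[X] = Σ_H E[X_H] = 72057594037927936 · p^{15} = 72057594037927936 · 14348907/35184372088832 = 29386561536.
Numerically: E[X] ≈ 2.939e+10.

E[X] = 72057594037927936 · (3/8)^{15} = 29386561536 ≈ 2.939e+10.


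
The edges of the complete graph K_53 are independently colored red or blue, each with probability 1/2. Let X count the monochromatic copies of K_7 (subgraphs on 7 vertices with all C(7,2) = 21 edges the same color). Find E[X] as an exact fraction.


Let X = Σ_S X_S over the C(53, 7) = 154143080 subsets S of size 7, where X_S = 1 if the K_7 on S is monochromatic.
For a fixed S, the K_7 on S has C(7, 2) = 21 edges. P[all 21 edges red] = (1/2)^21, and likewise for blue, so P[monochromatic] = 2·(1/2)^21 = 2^{1 − 21} = 1/1048576.
By linearity: E[X] = C(53, 7) · 2^{1 − 21} = 154143080 · 1/1048576 = 19267885/131072.
Numerically: E[X] ≈ 147.00230.

E[X] = C(53,7)·2^(1−C(7,2)) = 19267885/131072 ≈ 147.00230.


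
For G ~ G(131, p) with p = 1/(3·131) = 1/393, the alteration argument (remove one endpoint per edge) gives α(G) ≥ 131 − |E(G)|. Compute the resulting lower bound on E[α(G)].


E[|E(G)|] = C(131, 2)·p = 8515 · (1/393) = 65/3.
E[α(G)] ≥ n − E[|E(G)|] = 131 − 65/3 = 328/3.
Numerically: ≈ 109.333.
(This is only a lower bound; the true E[α(G)] may be larger.)

E[α(G)] ≥ 328/3 ≈ 109.333.


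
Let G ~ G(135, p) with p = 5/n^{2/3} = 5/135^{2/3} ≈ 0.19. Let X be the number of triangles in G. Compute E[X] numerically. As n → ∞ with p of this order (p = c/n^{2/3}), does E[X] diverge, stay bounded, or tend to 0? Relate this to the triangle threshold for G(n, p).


Number of potential triangles: C(135, 3) = 400995.
Each occurs with probability p³ ≈ (0.19)³ ≈ 6.85871e-03.
By linearity: E[X] = C(135, 3)·p³ ≈ 400995 · 6.85871e-03 ≈ 2750.309.
Since α = 2/3 < 1, p = c/n^{2/3} ≫ 1/n is above the triangle threshold p ~ 1/n. Asymptotically E[X] ~ (c³/6)·n^{3(1−α)} = (5³/6)·n^{1} → ∞; triangles are abundant w.h.p.

E[X] ≈ 2750.309; in regime p = Θ(1/n^{2/3}) E[X] diverges (above the triangle threshold p ~ 1/n).


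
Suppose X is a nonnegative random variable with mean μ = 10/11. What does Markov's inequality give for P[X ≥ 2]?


μ = E[X] = 10/11, a = 2.
Markov: P[X ≥ 2] ≤ μ/a = (10/11)/2 = 5/11.
Numerically: ≈ 0.454545.
(Since a = 2 > μ = 0.909091, the bound 5/11 is < 1 and informative.)

P[X ≥ 2] ≤ 5/11 ≈ 0.454545.


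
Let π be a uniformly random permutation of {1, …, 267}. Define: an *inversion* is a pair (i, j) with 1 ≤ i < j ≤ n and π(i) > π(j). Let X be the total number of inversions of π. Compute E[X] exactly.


Write X = Σ X_I over the C(267, 2) = 35511 pairs i < j, with X_I the indicator of one inversion.
There are 35511 indicators.
For each fixed pair i < j, the values π(i) and π(j) are two distinct elements of {1, …, 267} in uniformly random order; by symmetry P[π(i) > π(j)] = 1/2.
By linearity: E[X] = 35511 · (1/2) = C(267, 2) · (1/2) = 35511/2 = 35511/2 ≈ 17755.50000.

E[X] = 35511/2 = 17755.50000.


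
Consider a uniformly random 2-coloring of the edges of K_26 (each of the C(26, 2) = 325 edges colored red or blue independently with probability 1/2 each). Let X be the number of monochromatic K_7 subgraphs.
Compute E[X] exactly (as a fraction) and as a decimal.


Let X = Σ_S X_S over the C(26, 7) = 657800 subsets S of size 7, where X_S = 1 if the K_7 on S is monochromatic.
For a fixed S, the K_7 on S has C(7, 2) = 21 edges. P[all 21 edges red] = (1/2)^21, and likewise for blue, so P[monochromatic] = 2·(1/2)^21 = 2^{1 − 21} = 1/1048576.
By linearity: E[X] = C(26, 7) · 2^{1 − 21} = 657800 · 1/1048576 = 82225/131072.
Numerically: E[X] ≈ 0.62733.

E[X] = C(26,7)·2^(1−C(7,2)) = 82225/131072 ≈ 0.62733.


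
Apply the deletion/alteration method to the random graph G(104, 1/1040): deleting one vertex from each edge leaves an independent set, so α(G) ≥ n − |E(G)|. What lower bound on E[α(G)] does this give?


E[|E(G)|] = C(104, 2)·p = 5356 · (1/1040) = 103/20.
E[α(G)] ≥ n − E[|E(G)|] = 104 − 103/20 = 1977/20.
Numerically: ≈ 98.85000.
(This is only a lower bound; the true E[α(G)] may be larger.)

E[α(G)] ≥ 1977/20 ≈ 98.85000.


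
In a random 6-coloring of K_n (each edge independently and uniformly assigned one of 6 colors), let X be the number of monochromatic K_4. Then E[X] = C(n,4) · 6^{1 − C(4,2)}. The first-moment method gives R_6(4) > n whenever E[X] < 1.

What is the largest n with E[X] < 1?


We need C(n, 4) · 6^{1 − 6} < 1, i.e. C(n, 4) < 6^{6 − 1} = 7776.
Check values of n near the boundary:
  n = 21: C(21, 4) = 5985; 5985 < 7776? YES
  n = 22: C(22, 4) = 7315; 7315 < 7776? YES
  n = 23: C(23, 4) = 8855; 8855 < 7776? NO
The largest n with C(n, 4) < 7776 is n = 22 (where E[X] = 7315/7776 ≈ 0.94072). Hence R_6(4) > 22, i.e. R_6(4) ≥ 23.

Largest n = 22; hence R_6(4) > 22.


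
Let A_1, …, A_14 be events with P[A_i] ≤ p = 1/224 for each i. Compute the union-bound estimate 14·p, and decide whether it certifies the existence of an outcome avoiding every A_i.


Union bound: P[∪_{i=1}^{14} A_i] ≤ Σ_i P[A_i] ≤ 14·p = 14·(1/224) = 1/16.
Numerically: 1/16 ≈ 0.062.
Is 1/16 < 1? YES.
Since P[∪ A_i] ≤ 1/16 < 1, the complement has P[∩ A_i^c] ≥ 1 − 1/16 = 15/16 > 0, so some outcome avoids every A_i.

14·p = 1/16 ≈ 0.062; existence CERTIFIED by the union bound.


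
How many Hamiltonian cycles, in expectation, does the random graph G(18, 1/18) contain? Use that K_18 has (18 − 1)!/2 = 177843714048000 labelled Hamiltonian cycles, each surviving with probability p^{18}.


K_18 has (18 − 1)!/2 = 177843714048000 labelled Hamiltonian cycles.
For each such Hamiltonian cycle H, let X_H = 1 if all 18 edges of H are present in G. Then P[X_H = 1] = p^{18} = (1/18)^{18} = 1/39346408075296537575424.
By linearity of expectation: E[X] = Σ_H E[X_H] = 177843714048000 · p^{18} = 177843714048000 · 1/39346408075296537575424 = 14889875/3294258113514384.
Numerically: E[X] ≈ 4.52e-09.

E[X] = 177843714048000 · (1/18)^{18} = 14889875/3294258113514384 ≈ 4.52e-09.


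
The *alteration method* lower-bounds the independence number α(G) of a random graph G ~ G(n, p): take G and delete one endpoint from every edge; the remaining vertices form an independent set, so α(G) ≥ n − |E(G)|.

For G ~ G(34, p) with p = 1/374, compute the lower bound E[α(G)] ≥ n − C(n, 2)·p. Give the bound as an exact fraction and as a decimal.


E[|E(G)|] = C(34, 2)·p = 561 · (1/374) = 3/2.
E[α(G)] ≥ n − E[|E(G)|] = 34 − 3/2 = 65/2.
Numerically: ≈ 32.5000.
(This is only a lower bound; the true E[α(G)] may be larger.)

E[α(G)] ≥ 65/2 ≈ 32.5000.


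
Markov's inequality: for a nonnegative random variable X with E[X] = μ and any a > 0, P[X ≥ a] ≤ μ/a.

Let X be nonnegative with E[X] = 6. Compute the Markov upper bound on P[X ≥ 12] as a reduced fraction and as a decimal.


μ = E[X] = 6, a = 12.
Markov: P[X ≥ 12] ≤ μ/a = (6)/12 = 1/2.
Numerically: ≈ 0.50000.
(Since a = 12 > μ = 6.00000, the bound 1/2 is < 1 and informative.)

P[X ≥ 12] ≤ 1/2 ≈ 0.50000.


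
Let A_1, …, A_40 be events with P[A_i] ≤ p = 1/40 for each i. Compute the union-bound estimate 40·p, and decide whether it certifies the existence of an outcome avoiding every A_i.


Union bound: P[∪_{i=1}^{40} A_i] ≤ Σ_i P[A_i] ≤ 40·p = 40·(1/40) = 1.
Numerically: 1 ≈ 1.000.
Is 1 < 1? NO.
Since the bound 1 is ≥ 1, the union bound is uninformative here; it does NOT by itself certify existence.

40·p = 1 ≈ 1.000; existence NOT certified by the union bound.


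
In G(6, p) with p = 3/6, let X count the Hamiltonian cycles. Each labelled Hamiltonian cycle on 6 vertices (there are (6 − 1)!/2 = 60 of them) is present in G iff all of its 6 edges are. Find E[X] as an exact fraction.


K_6 has (6 − 1)!/2 = 60 labelled Hamiltonian cycles.
For each such Hamiltonian cycle H, let X_H = 1 if all 6 edges of H are present in G. Then P[X_H = 1] = p^{6} = (1/2)^{6} = 1/64.
Summing the indicators: E[X] = Σ_H E[X_H] = 60 · p^{6} = 60 · 1/64 = 15/16.
Numerically: E[X] ≈ 0.938.

E[X] = 60 · (1/2)^{6} = 15/16 ≈ 0.938.


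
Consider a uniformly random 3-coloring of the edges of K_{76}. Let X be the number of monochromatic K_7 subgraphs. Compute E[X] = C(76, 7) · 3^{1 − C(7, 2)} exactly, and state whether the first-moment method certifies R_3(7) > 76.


E[X] = C(76, 7) · 3^{1 − 21} = 2186189400 · 3^{−20} = 2186189400/3486784401.
As a reduced fraction: E[X] = 728729800/1162261467 ≈ 0.6270.
Is E[X] < 1? YES.
Since E[X] < 1, there exists a 3-coloring of K_{76} with no monochromatic K_7; hence R_3(7) > 76.

E[X] = 728729800/1162261467 ≈ 0.6270; E[X] < 1, so R_3(7) > 76.


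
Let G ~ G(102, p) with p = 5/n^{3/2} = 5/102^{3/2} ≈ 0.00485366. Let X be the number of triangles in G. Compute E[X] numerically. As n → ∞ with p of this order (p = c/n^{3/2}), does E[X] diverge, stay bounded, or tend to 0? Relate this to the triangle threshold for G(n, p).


Number of potential triangles: C(102, 3) = 171700.
Each occurs with probability p³ ≈ (0.00485366)³ ≈ 1.14342910e-07.
By linearity: E[X] = C(102, 3)·p³ ≈ 171700 · 1.14342910e-07 ≈ 0.019633.
Since α = 3/2 > 1, p = c/n^{3/2} = o(1/n) is below the triangle threshold p ~ 1/n. Asymptotically E[X] ~ (c³/6)·n^{3(1−α)} = (5³/6)·n^{-1.5} → 0, so by Markov's inequality G has no triangles w.h.p.

E[X] ≈ 0.019633; in regime p = Θ(1/n^{3/2}) E[X] tends to 0 (below the triangle threshold p ~ 1/n).


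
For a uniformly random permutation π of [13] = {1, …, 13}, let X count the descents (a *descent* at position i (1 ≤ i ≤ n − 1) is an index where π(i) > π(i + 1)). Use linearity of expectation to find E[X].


Write X = Σ X_I over i = 1, …, 12, with X_I the indicator of one descent.
There are 12 indicators.
For each fixed i, the pair (π(i), π(i+1)) is a uniformly random ordered pair of distinct values from {1, …, 13}; by symmetry P[π(i) > π(i+1)] = 1/2.
By linearity: E[X] = 12 · (1/2) = (13 − 1) · (1/2) = 6 ≈ 6.000.

E[X] = 6 = 6.000.


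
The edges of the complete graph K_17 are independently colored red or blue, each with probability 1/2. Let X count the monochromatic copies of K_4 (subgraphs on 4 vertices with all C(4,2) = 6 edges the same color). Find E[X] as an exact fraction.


Let X = Σ_S X_S over the C(17, 4) = 2380 subsets S of size 4, where X_S = 1 if the K_4 on S is monochromatic.
For a fixed S, the K_4 on S has C(4, 2) = 6 edges. P[all 6 edges red] = (1/2)^6, and likewise for blue, so P[monochromatic] = 2·(1/2)^6 = 2^{1 − 6} = 1/32.
By linearity: E[X] = C(17, 4) · 2^{1 − 6} = 2380 · 1/32 = 595/8.
Numerically: E[X] ≈ 74.37500.

E[X] = C(17,4)·2^(1−C(4,2)) = 595/8 ≈ 74.37500.


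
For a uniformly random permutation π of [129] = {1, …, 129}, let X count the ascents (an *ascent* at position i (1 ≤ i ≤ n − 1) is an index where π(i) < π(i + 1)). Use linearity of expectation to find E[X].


Write X = Σ X_I over i = 1, …, 128, with X_I the indicator of one ascent.
There are 128 indicators.
For each fixed i, the pair (π(i), π(i+1)) is a uniformly random ordered pair of distinct values from {1, …, 129}; by symmetry P[π(i) < π(i+1)] = 1/2.
By linearity: E[X] = 128 · (1/2) = (129 − 1) · (1/2) = 64 ≈ 64.0000.

E[X] = 64 = 64.0000.


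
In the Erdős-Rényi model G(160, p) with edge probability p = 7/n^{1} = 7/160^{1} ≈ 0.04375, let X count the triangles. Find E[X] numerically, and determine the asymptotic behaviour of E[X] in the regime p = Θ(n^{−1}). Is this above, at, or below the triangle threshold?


Number of potential triangles: C(160, 3) = 669920.
Each occurs with probability p³ ≈ (0.04375)³ ≈ 8.3740234e-05.
By linearity: E[X] = C(160, 3)·p³ ≈ 669920 · 8.3740234e-05 ≈ 56.09926.
Here α = 1, so p = 7/n is exactly at the triangle threshold p ~ 1/n. Asymptotically E[X] → c³/6 = 7³/6 = 343/6 ≈ 57.16667, a bounded constant. In this regime the triangle count is asymptotically Poisson(c³/6).

E[X] ≈ 56.09926; in regime p = Θ(1/n^{1}) E[X] stays bounded (at the triangle threshold p ~ 1/n).


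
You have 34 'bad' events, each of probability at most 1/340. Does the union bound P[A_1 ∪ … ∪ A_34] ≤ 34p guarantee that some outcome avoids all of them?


Union bound: P[∪_{i=1}^{34} A_i] ≤ Σ_i P[A_i] ≤ 34·p = 34·(1/340) = 1/10.
Numerically: 1/10 ≈ 0.1000000.
Is 1/10 < 1? YES.
Since P[∪ A_i] ≤ 1/10 < 1, the complement has P[∩ A_i^c] ≥ 1 − 1/10 = 9/10 > 0, so some outcome avoids every A_i.

34·p = 1/10 ≈ 0.1000000; existence CERTIFIED by the union bound.


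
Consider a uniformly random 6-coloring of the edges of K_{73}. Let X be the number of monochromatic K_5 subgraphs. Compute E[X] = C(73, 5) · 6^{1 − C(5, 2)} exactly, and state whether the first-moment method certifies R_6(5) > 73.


E[X] = C(73, 5) · 6^{1 − 10} = 15020334 · 6^{−9} = 15020334/10077696.
As a reduced fraction: E[X] = 834463/559872 ≈ 1.4905.
Is E[X] < 1? NO.
Since E[X] ≥ 1, the first-moment bound is inconclusive at n = 73; it does NOT by itself certify R_6(5) > 73.

E[X] = 834463/559872 ≈ 1.4905; E[X] ≥ 1; first-moment method inconclusive here.


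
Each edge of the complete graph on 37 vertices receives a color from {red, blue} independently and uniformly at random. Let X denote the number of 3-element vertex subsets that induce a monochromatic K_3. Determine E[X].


Let X = Σ_S X_S over the C(37, 3) = 7770 subsets S of size 3, where X_S = 1 if the K_3 on S is monochromatic.
For a fixed S, the K_3 on S has C(3, 2) = 3 edges. P[all 3 edges red] = (1/2)^3, and likewise for blue, so P[monochromatic] = 2·(1/2)^3 = 2^{1 − 3} = 1/4.
Summing: E[X] = C(37, 3) · 2^{1 − 3} = 7770 · 1/4 = 3885/2.
Numerically: E[X] ≈ 1942.50000.

E[X] = C(37,3)·2^(1−C(3,2)) = 3885/2 ≈ 1942.50000.


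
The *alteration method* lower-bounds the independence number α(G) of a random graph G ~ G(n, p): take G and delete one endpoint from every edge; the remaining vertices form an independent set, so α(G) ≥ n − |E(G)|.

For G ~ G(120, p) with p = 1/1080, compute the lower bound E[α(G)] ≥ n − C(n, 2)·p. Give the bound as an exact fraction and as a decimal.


E[|E(G)|] = C(120, 2)·p = 7140 · (1/1080) = 119/18.
E[α(G)] ≥ n − E[|E(G)|] = 120 − 119/18 = 2041/18.
Numerically: ≈ 113.389.
(This is only a lower bound; the true E[α(G)] may be larger.)

E[α(G)] ≥ 2041/18 ≈ 113.389.


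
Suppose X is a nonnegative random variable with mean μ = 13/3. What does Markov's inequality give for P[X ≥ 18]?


μ = E[X] = 13/3, a = 18.
Markov: P[X ≥ 18] ≤ μ/a = (13/3)/18 = 13/54.
Numerically: ≈ 0.241.
(Since a = 18 > μ = 4.333, the bound 13/54 is < 1 and informative.)

P[X ≥ 18] ≤ 13/54 ≈ 0.241.


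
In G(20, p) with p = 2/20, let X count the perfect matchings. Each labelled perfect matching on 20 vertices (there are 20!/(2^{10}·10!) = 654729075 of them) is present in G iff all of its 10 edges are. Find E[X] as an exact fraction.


K_20 has 20!/(2^{10}·10!) = 654729075 labelled perfect matchings.
For each such perfect matching H, let X_H = 1 if all 10 edges of H are present in G. Then P[X_H = 1] = p^{10} = (1/10)^{10} = 1/10000000000.
Summing the indicators: E[X] = Σ_H E[X_H] = 654729075 · p^{10} = 654729075 · 1/10000000000 = 26189163/400000000.
Numerically: E[X] ≈ 0.0654729.

E[X] = 654729075 · (1/10)^{10} = 26189163/400000000 ≈ 0.0654729.


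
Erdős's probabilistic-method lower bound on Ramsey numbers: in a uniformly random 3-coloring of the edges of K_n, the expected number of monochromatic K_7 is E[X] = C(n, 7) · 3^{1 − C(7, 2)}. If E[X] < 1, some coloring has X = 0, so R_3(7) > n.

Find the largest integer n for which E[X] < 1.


We need C(n, 7) · 3^{1 − 21} < 1, i.e. C(n, 7) < 3^{21 − 1} = 3486784401.
Check values of n near the boundary:
  n = 76: C(76, 7) = 2186189400; 2186189400 < 3486784401? YES
  n = 77: C(77, 7) = 2404808340; 2404808340 < 3486784401? YES
  n = 78: C(78, 7) = 2641902120; 2641902120 < 3486784401? YES
  n = 79: C(79, 7) = 2898753715; 2898753715 < 3486784401? YES
  n = 80: C(80, 7) = 3176716400; 3176716400 < 3486784401? YES
  n = 81: C(81, 7) = 3477216600; 3477216600 < 3486784401? YES
  n = 82: C(82, 7) = 3801756816; 3801756816 < 3486784401? NO
  n = 83: C(83, 7) = 4151918628; 4151918628 < 3486784401? NO
The largest n with C(n, 7) < 3486784401 is n = 81 (where E[X] = 42928600/43046721 ≈ 0.9972560). Hence R_3(7) > 81, i.e. R_3(7) ≥ 82.

Largest n = 81; hence R_3(7) > 81.


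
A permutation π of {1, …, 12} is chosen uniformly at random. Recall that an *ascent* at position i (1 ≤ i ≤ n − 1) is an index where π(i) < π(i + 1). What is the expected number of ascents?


Write X = Σ X_I over i = 1, …, 11, with X_I the indicator of one ascent.
There are 11 indicators.
For each fixed i, the pair (π(i), π(i+1)) is a uniformly random ordered pair of distinct values from {1, …, 12}; by symmetry P[π(i) < π(i+1)] = 1/2.
By linearity: E[X] = 11 · (1/2) = (12 − 1) · (1/2) = 11/2 ≈ 5.500.

E[X] = 11/2 = 5.500.


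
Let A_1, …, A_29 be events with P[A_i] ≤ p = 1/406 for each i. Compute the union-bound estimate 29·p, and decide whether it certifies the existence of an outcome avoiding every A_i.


Union bound: P[∪_{i=1}^{29} A_i] ≤ Σ_i P[A_i] ≤ 29·p = 29·(1/406) = 1/14.
Numerically: 1/14 ≈ 0.071.
Is 1/14 < 1? YES.
Since P[∪ A_i] ≤ 1/14 < 1, the complement has P[∩ A_i^c] ≥ 1 − 1/14 = 13/14 > 0, so some outcome avoids every A_i.

29·p = 1/14 ≈ 0.071; existence CERTIFIED by the union bound.


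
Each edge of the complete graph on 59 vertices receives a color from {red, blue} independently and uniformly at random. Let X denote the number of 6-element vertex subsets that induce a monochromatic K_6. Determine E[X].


Let X = Σ_S X_S over the C(59, 6) = 45057474 subsets S of size 6, where X_S = 1 if the K_6 on S is monochromatic.
For a fixed S, the K_6 on S has C(6, 2) = 15 edges. P[all 15 edges red] = (1/2)^15, and likewise for blue, so P[monochromatic] = 2·(1/2)^15 = 2^{1 − 15} = 1/16384.
By linearity: E[X] = C(59, 6) · 2^{1 − 15} = 45057474 · 1/16384 = 22528737/8192.
Numerically: E[X] ≈ 2750.090.

E[X] = C(59,6)·2^(1−C(6,2)) = 22528737/8192 ≈ 2750.090.


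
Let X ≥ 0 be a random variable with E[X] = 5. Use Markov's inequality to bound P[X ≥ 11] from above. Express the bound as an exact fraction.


μ = E[X] = 5, a = 11.
Markov: P[X ≥ 11] ≤ μ/a = (5)/11 = 5/11.
Numerically: ≈ 0.4545.
(Since a = 11 > μ = 5.0000, the bound 5/11 is < 1 and informative.)

P[X ≥ 11] ≤ 5/11 ≈ 0.4545.


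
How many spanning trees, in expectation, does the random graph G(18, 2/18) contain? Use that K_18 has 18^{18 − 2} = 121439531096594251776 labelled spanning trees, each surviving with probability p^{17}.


K_18 has 18^{18 − 2} = 121439531096594251776 labelled spanning trees.
For each such spanning tree H, let X_H = 1 if all 17 edges of H are present in G. Then P[X_H = 1] = p^{17} = (1/9)^{17} = 1/16677181699666569.
By linearity of expectation: E[X] = Σ_H E[X_H] = 121439531096594251776 · p^{17} = 121439531096594251776 · 1/16677181699666569 = 65536/9.
Numerically: E[X] ≈ 7281.78.

E[X] = 121439531096594251776 · (1/9)^{17} = 65536/9 ≈ 7281.78.


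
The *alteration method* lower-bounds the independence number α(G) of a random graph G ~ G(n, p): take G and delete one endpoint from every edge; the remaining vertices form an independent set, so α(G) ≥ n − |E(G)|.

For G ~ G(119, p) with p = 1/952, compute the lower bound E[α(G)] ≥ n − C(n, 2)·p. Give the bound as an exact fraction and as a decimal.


E[|E(G)|] = C(119, 2)·p = 7021 · (1/952) = 59/8.
E[α(G)] ≥ n − E[|E(G)|] = 119 − 59/8 = 893/8.
Numerically: ≈ 111.625000.
(This is only a lower bound; the true E[α(G)] may be larger.)

E[α(G)] ≥ 893/8 ≈ 111.625000.


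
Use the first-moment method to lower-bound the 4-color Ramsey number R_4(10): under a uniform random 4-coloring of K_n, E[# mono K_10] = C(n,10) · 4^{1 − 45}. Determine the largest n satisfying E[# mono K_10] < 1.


We need C(n, 10) · 4^{1 − 45} < 1, i.e. C(n, 10) < 4^{45 − 1} = 309485009821345068724781056.
Check values of n near the boundary:
  n = 2020: C(2020, 10) = 304832018578739931133653656; 304832018578739931133653656 < 309485009821345068724781056? YES
  n = 2021: C(2021, 10) = 306347841644770462864800616; 306347841644770462864800616 < 309485009821345068724781056? YES
  n = 2022: C(2022, 10) = 307870445231474093395937796; 307870445231474093395937796 < 309485009821345068724781056? YES
  n = 2023: C(2023, 10) = 309399856285778485315440716; 309399856285778485315440716 < 309485009821345068724781056? YES
  n = 2024: C(2024, 10) = 310936101848269937576192656; 310936101848269937576192656 < 309485009821345068724781056? NO
The largest n with C(n, 10) < 309485009821345068724781056 is n = 2023 (where E[X] = 77349964071444621328860179/77371252455336267181195264 ≈ 0.99972). Hence R_4(10) > 2023, i.e. R_4(10) ≥ 2024.

Largest n = 2023; hence R_4(10) > 2023.


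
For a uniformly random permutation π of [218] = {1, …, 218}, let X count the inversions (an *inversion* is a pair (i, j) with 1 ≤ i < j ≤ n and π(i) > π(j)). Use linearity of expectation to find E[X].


Write X = Σ X_I over the C(218, 2) = 23653 pairs i < j, with X_I the indicator of one inversion.
There are 23653 indicators.
For each fixed pair i < j, the values π(i) and π(j) are two distinct elements of {1, …, 218} in uniformly random order; by symmetry P[π(i) > π(j)] = 1/2.
By linearity: E[X] = 23653 · (1/2) = C(218, 2) · (1/2) = 23653/2 = 23653/2 ≈ 11826.500000.

E[X] = 23653/2 = 11826.500000.


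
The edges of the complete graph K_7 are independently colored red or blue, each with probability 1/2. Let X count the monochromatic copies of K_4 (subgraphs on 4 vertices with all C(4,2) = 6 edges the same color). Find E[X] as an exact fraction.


Let X = Σ_S X_S over the C(7, 4) = 35 subsets S of size 4, where X_S = 1 if the K_4 on S is monochromatic.
For a fixed S, the K_4 on S has C(4, 2) = 6 edges. P[all 6 edges red] = (1/2)^6, and likewise for blue, so P[monochromatic] = 2·(1/2)^6 = 2^{1 − 6} = 1/32.
Summing: E[X] = C(7, 4) · 2^{1 − 6} = 35 · 1/32 = 35/32.
Numerically: E[X] ≈ 1.09375.

E[X] = C(7,4)·2^(1−C(4,2)) = 35/32 ≈ 1.09375.


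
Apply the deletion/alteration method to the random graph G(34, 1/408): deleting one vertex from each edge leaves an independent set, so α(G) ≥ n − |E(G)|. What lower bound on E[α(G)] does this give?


E[|E(G)|] = C(34, 2)·p = 561 · (1/408) = 11/8.
E[α(G)] ≥ n − E[|E(G)|] = 34 − 11/8 = 261/8.
Numerically: ≈ 32.62500.
(This is only a lower bound; the true E[α(G)] may be larger.)

E[α(G)] ≥ 261/8 ≈ 32.62500.


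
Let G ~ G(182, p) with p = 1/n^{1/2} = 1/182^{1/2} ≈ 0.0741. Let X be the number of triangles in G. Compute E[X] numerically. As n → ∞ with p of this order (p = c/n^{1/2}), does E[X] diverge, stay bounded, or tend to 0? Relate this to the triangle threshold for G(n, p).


Number of potential triangles: C(182, 3) = 988260.
Each occurs with probability p³ ≈ (0.0741)³ ≈ 4.07280e-04.
By linearity: E[X] = C(182, 3)·p³ ≈ 988260 · 4.07280e-04 ≈ 402.498.
Since α = 1/2 < 1, p = c/n^{1/2} ≫ 1/n is above the triangle threshold p ~ 1/n. Asymptotically E[X] ~ (c³/6)·n^{3(1−α)} = (1³/6)·n^{1.5} → ∞; triangles are abundant w.h.p.

E[X] ≈ 402.498; in regime p = Θ(1/n^{1/2}) E[X] diverges (above the triangle threshold p ~ 1/n).


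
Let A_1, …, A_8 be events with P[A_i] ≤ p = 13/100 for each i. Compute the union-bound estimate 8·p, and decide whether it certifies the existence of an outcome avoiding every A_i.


Union bound: P[∪_{i=1}^{8} A_i] ≤ Σ_i P[A_i] ≤ 8·p = 8·(13/100) = 26/25.
Numerically: 26/25 ≈ 1.0400000.
Is 26/25 < 1? NO.
Since the bound 26/25 is ≥ 1, the union bound is uninformative here; it does NOT by itself certify existence.

8·p = 26/25 ≈ 1.0400000; existence NOT certified by the union bound.


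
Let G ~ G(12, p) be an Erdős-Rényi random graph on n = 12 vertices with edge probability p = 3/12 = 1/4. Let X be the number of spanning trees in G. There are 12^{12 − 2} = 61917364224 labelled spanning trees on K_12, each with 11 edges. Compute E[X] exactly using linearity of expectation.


K_12 has 12^{12 − 2} = 61917364224 labelled spanning trees.
For each such spanning tree H, let X_H = 1 if all 11 edges of H are present in G. Then P[X_H = 1] = p^{11} = (1/4)^{11} = 1/4194304.
By linearity of expectation: E[X] = Σ_H E[X_H] = 61917364224 · p^{11} = 61917364224 · 1/4194304 = 59049/4.
Numerically: E[X] ≈ 1.476e+04.

E[X] = 61917364224 · (1/4)^{11} = 59049/4 ≈ 1.476e+04.


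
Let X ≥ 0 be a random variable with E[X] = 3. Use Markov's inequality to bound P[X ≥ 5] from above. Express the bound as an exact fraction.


μ = E[X] = 3, a = 5.
Markov: P[X ≥ 5] ≤ μ/a = (3)/5 = 3/5.
Numerically: ≈ 0.600000.
(Since a = 5 > μ = 3.000000, the bound 3/5 is < 1 and informative.)

P[X ≥ 5] ≤ 3/5 ≈ 0.600000.


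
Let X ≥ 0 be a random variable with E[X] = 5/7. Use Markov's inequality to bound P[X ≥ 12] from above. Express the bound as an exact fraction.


μ = E[X] = 5/7, a = 12.
Markov: P[X ≥ 12] ≤ μ/a = (5/7)/12 = 5/84.
Numerically: ≈ 0.05952.
(Since a = 12 > μ = 0.71429, the bound 5/84 is < 1 and informative.)

P[X ≥ 12] ≤ 5/84 ≈ 0.05952.


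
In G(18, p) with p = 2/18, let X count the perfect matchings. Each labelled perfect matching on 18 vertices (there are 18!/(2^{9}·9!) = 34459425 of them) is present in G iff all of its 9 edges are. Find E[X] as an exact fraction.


K_18 has 18!/(2^{9}·9!) = 34459425 labelled perfect matchings.
For each such perfect matching H, let X_H = 1 if all 9 edges of H are present in G. Then P[X_H = 1] = p^{9} = (1/9)^{9} = 1/387420489.
Summing the indicators: E[X] = Σ_H E[X_H] = 34459425 · p^{9} = 34459425 · 1/387420489 = 425425/4782969.
Numerically: E[X] ≈ 0.0889458.

E[X] = 34459425 · (1/9)^{9} = 425425/4782969 ≈ 0.0889458.


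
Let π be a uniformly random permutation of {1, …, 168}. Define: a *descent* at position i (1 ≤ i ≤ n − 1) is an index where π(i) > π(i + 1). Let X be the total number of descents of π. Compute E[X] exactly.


Write X = Σ X_I over i = 1, …, 167, with X_I the indicator of one descent.
There are 167 indicators.
For each fixed i, the pair (π(i), π(i+1)) is a uniformly random ordered pair of distinct values from {1, …, 168}; by symmetry P[π(i) > π(i+1)] = 1/2.
By linearity: E[X] = 167 · (1/2) = (168 − 1) · (1/2) = 167/2 ≈ 83.50000.

E[X] = 167/2 = 83.50000.
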